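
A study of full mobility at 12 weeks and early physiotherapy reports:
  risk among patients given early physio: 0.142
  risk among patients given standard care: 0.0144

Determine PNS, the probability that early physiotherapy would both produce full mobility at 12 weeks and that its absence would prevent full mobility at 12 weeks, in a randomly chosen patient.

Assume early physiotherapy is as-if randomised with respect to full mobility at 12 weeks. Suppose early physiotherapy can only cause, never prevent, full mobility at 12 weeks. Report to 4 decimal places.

PNS ≈ 0.1276

Let p₁ = 0.142, p₀ = 0.0144.
Under exogeneity and monotonicity, PNS = p₁ − p₀.
PNS = 0.142 − 0.0144 = 0.1276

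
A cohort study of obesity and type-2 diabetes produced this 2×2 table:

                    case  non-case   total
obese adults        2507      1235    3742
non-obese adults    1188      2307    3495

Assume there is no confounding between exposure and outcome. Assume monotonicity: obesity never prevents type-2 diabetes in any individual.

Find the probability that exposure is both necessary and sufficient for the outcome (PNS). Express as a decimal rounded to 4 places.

PNS ≈ 0.3300

p₁ = P(outcome | exposed) = 2507/3742 = 0.66996
p₀ = P(outcome | unexposed) = 1188/3495 = 0.33991
Under exogeneity and monotonicity, PNS = p₁ − p₀.
PNS = 0.66996 − 0.33991 = 0.33005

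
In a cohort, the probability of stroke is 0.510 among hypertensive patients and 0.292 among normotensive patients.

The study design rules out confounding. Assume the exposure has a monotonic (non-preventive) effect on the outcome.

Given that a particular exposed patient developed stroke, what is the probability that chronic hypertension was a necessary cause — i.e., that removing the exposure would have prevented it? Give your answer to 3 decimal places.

PN ≈ 0.427

Let p₁ = 0.51, p₀ = 0.292.
Under exogeneity and monotonicity, PN = (p₁ − p₀) / p₁.
PN = (0.51 − 0.292) / 0.51 = 0.218 / 0.51 ≈ 0.4275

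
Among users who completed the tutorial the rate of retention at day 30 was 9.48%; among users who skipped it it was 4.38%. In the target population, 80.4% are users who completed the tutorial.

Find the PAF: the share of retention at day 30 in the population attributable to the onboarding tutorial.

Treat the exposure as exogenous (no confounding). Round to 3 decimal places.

p₁ = 0.0948, p₀ = 0.0438.
Overall risk P(Y=1) = π·p₁ + (1−π)·p₀ = 0.804×0.0948 + 0.196×0.0438 = 0.084804.
Under exogeneity, PAF = [P(Y=1) − p₀] / P(Y=1).
PAF = (0.084804 − 0.0438) / 0.084804 ≈ 0.4835

PAF ≈ 0.484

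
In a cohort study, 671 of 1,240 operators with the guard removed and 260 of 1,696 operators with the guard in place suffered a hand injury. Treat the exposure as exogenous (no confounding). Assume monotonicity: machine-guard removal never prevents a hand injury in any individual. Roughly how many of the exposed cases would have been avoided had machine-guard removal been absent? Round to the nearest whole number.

p₁ = P(outcome | exposed) = 671/1240 = 0.54113
p₀ = P(outcome | unexposed) = 260/1696 = 0.1533
PN = (p₁ − p₀)/p₁ = (0.54113 − 0.1533) / 0.54113 ≈ 0.71670.
Attributable cases ≈ PN × (exposed cases) = 0.71670 × 671 ≈ 480.91.

about 481 cases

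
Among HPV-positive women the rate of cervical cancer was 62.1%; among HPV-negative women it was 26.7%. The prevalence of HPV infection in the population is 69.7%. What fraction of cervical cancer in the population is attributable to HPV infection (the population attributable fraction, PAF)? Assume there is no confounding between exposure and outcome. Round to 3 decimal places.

PAF ≈ 0.480

p₁ = 0.621, p₀ = 0.267.
Overall risk P(Y=1) = π·p₁ + (1−π)·p₀ = 0.697×0.621 + 0.303×0.267 = 0.51374.
Under exogeneity, PAF = [P(Y=1) − p₀] / P(Y=1).
PAF = (0.51374 − 0.267) / 0.51374 ≈ 0.4803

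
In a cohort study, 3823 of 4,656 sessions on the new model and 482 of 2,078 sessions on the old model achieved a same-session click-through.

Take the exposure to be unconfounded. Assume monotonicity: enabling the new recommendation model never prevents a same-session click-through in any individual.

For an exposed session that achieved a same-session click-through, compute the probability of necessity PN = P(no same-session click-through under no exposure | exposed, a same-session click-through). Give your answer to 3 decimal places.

PN ≈ 0.718

p₁ = P(outcome | exposed) = 3823/4656 = 0.82109
p₀ = P(outcome | unexposed) = 482/2078 = 0.23195
Under exogeneity and monotonicity, PN = (p₁ − p₀) / p₁.
PN = (0.82109 − 0.23195) / 0.82109 = 0.58914 / 0.82109 ≈ 0.7175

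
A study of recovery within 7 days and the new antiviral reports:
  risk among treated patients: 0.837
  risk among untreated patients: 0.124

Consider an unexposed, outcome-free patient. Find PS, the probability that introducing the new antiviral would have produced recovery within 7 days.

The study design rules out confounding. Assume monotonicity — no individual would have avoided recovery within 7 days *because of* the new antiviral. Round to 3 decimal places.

PS ≈ 0.814

Let p₁ = 0.837, p₀ = 0.124.
Under exogeneity and monotonicity, PS = (p₁ − p₀) / (1 − p₀).
PS = (0.837 − 0.124) / (1 − 0.124) = 0.713 / 0.876 ≈ 0.8139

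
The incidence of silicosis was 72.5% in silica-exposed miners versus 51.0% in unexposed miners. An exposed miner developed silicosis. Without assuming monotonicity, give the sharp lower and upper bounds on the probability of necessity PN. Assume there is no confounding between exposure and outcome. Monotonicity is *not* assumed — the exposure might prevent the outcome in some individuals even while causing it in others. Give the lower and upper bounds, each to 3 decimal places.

0.297 ≤ PN ≤ 0.676

p₁ = 0.725, p₀ = 0.51.
Under exogeneity alone the bounds on PN are max{0,(p₁−p₀)/p₁} ≤ PN ≤ min{1,(1−p₀)/p₁}.
  lower = (p₁ − p₀)/p₁ = 0.215 / 0.725 ≈ 0.2966
  upper = min{1, (1 − p₀)/p₁} = 0.49 / 0.725 ≈ 0.6759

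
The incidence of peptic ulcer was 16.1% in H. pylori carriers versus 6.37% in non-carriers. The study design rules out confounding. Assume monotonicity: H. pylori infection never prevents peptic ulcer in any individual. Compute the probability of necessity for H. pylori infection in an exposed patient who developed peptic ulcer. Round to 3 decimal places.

PN ≈ 0.604

p₁ = 0.161, p₀ = 0.0637.
Under exogeneity and monotonicity, PN = (p₁ − p₀) / p₁.
PN = (0.161 − 0.0637) / 0.161 = 0.0973 / 0.161 ≈ 0.6043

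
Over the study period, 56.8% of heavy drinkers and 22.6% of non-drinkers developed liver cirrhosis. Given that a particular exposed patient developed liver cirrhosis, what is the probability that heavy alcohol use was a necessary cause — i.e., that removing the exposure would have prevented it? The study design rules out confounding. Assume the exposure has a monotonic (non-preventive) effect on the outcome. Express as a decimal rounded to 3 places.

p₁ = 0.568, p₀ = 0.226.
Under exogeneity and monotonicity, PN = (p₁ − p₀) / p₁.
PN = (0.568 − 0.226) / 0.568 = 0.342 / 0.568 ≈ 0.6021

PN ≈ 0.602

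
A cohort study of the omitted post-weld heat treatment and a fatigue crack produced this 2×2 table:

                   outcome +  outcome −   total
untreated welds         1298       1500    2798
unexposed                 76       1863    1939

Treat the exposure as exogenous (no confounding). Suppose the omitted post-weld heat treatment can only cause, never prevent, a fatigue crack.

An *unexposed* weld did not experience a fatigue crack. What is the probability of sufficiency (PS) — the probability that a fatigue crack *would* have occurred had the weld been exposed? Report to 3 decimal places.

PS ≈ 0.442

p₁ = P(outcome | exposed) = 1298/2798 = 0.4639
p₀ = P(outcome | unexposed) = 76/1939 = 0.039195
Under exogeneity and monotonicity, PS = (p₁ − p₀)/(1 − p₀).
PS = (0.4639 − 0.039195) / 0.9608 ≈ 0.4420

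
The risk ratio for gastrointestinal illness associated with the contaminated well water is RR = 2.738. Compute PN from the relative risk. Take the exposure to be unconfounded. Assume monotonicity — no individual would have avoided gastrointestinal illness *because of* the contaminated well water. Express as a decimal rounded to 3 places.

Under exogeneity and monotonicity, PN = (RR − 1) / RR = 1 − 1/RR.
PN = (2.738 − 1) / 2.738 = 1.738 / 2.738 ≈ 0.6348

PN ≈ 0.635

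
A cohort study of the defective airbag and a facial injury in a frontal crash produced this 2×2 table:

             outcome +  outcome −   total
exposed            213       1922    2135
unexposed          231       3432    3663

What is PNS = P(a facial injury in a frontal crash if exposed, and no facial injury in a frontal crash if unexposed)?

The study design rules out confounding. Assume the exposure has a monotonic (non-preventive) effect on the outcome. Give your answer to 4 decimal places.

p₁ = P(outcome | exposed) = 213/2135 = 0.099766
p₀ = P(outcome | unexposed) = 231/3663 = 0.063063
Under exogeneity and monotonicity, PNS = p₁ − p₀.
PNS = 0.099766 − 0.063063 = 0.036703

PNS ≈ 0.0367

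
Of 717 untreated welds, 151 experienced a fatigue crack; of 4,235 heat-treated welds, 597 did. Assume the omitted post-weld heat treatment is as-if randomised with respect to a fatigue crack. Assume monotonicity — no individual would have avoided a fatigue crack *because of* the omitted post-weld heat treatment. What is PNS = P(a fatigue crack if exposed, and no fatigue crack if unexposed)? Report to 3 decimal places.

PNS ≈ 0.070

p₁ = P(outcome | exposed) = 151/717 = 0.2106
p₀ = P(outcome | unexposed) = 597/4235 = 0.14097
Under exogeneity and monotonicity, PNS = p₁ − p₀.
PNS = 0.2106 − 0.14097 = 0.069632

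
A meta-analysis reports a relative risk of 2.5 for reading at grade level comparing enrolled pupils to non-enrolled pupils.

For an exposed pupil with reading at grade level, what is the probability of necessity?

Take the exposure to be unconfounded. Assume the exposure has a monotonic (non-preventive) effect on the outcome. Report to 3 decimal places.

Under exogeneity and monotonicity, PN = (RR − 1) / RR = 1 − 1/RR.
PN = (2.5 − 1) / 2.5 = 1.5 / 2.5 ≈ 0.6000

PN ≈ 0.600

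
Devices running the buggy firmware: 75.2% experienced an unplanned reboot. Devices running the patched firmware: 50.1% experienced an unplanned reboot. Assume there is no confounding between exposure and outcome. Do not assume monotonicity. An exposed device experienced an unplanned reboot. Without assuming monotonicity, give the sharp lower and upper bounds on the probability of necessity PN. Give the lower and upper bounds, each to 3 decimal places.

p₁ = 0.752, p₀ = 0.501.
Under exogeneity alone the bounds on PN are max{0,(p₁−p₀)/p₁} ≤ PN ≤ min{1,(1−p₀)/p₁}.
  lower = (p₁ − p₀)/p₁ = 0.251 / 0.752 ≈ 0.3338
  upper = min{1, (1 − p₀)/p₁} = 0.499 / 0.752 ≈ 0.6636

0.334 ≤ PN ≤ 0.664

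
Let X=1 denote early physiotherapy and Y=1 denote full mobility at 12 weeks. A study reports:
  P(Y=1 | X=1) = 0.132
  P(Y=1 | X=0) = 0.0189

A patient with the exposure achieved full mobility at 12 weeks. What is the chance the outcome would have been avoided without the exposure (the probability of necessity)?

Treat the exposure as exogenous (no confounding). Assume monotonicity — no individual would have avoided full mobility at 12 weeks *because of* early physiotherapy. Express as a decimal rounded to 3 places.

Let p₁ = 0.132, p₀ = 0.0189.
Under exogeneity and monotonicity, PN = (p₁ − p₀) / p₁.
PN = (0.132 − 0.0189) / 0.132 = 0.1131 / 0.132 ≈ 0.8568

PN ≈ 0.857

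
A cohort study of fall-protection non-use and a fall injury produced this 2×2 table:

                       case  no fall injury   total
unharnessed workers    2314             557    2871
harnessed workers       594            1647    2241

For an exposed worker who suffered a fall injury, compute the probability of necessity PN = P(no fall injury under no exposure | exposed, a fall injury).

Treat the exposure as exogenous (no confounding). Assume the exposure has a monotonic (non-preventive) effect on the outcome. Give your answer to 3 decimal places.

PN ≈ 0.671

p₁ = P(outcome | exposed) = 2314/2871 = 0.80599
p₀ = P(outcome | unexposed) = 594/2241 = 0.26506
Under exogeneity and monotonicity, PN = (p₁ − p₀) / p₁.
PN = (0.80599 − 0.26506) / 0.80599 = 0.54093 / 0.80599 ≈ 0.6711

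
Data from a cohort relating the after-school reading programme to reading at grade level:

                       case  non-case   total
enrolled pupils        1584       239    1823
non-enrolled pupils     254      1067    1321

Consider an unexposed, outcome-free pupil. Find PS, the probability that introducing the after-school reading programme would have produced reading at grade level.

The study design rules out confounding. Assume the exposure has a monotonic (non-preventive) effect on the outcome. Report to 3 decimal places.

PS ≈ 0.838

p₁ = P(outcome | exposed) = 1584/1823 = 0.8689
p₀ = P(outcome | unexposed) = 254/1321 = 0.19228
Under exogeneity and monotonicity, PS = (p₁ − p₀) / (1 − p₀).
PS = (0.8689 − 0.19228) / (1 − 0.19228) = 0.67662 / 0.80772 ≈ 0.8377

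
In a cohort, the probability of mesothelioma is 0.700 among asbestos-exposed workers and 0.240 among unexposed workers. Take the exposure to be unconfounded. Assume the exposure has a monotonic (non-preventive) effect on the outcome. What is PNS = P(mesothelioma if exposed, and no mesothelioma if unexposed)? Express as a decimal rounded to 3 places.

Let p₁ = 0.7, p₀ = 0.24.
Under exogeneity and monotonicity, PNS = p₁ − p₀.
PNS = 0.7 − 0.24 = 0.46

PNS ≈ 0.460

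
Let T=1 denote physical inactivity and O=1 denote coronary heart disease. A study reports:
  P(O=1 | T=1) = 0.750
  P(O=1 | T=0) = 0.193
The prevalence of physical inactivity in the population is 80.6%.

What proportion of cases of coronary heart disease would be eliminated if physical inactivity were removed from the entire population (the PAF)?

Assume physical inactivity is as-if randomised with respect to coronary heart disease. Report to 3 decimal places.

PAF ≈ 0.699

Let p₁ = 0.75, p₀ = 0.193.
Overall risk P(Y=1) = π·p₁ + (1−π)·p₀ = 0.806×0.75 + 0.194×0.193 = 0.64194.
Under exogeneity, PAF = [P(Y=1) − p₀] / P(Y=1).
PAF = (0.64194 − 0.193) / 0.64194 ≈ 0.6993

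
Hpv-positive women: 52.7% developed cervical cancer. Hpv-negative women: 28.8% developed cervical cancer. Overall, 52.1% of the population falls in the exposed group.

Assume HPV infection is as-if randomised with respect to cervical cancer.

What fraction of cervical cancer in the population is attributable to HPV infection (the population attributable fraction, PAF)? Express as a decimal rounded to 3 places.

p₁ = 0.527, p₀ = 0.288.
Overall risk P(Y=1) = π·p₁ + (1−π)·p₀ = 0.521×0.527 + 0.479×0.288 = 0.41252.
Under exogeneity, PAF = [P(Y=1) − p₀] / P(Y=1).
PAF = (0.41252 − 0.288) / 0.41252 ≈ 0.3019

PAF ≈ 0.302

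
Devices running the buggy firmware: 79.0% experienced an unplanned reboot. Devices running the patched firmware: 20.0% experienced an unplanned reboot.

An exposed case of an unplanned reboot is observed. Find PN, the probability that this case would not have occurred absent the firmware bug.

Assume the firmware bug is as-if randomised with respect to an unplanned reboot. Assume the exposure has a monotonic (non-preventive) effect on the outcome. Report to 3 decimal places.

p₁ = 0.79, p₀ = 0.2.
Under exogeneity and monotonicity, PN = (p₁ − p₀) / p₁.
PN = (0.79 − 0.2) / 0.79 = 0.59 / 0.79 ≈ 0.7468

PN ≈ 0.747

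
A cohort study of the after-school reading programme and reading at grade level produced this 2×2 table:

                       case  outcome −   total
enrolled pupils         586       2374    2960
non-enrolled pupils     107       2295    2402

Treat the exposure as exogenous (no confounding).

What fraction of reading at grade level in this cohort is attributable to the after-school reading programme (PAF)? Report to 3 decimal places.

p₁ = P(outcome | exposed) = 586/2960 = 0.19797
p₀ = P(outcome | unexposed) = 107/2402 = 0.044546
Exposure prevalence π = 2960/5362 = 0.55203; overall risk P(Y=1) = 0.12924.
Under exogeneity, PAF = [P(Y=1) − p₀]/P(Y=1).
PAF = (0.12924 − 0.044546) / 0.12924 ≈ 0.6553

PAF ≈ 0.655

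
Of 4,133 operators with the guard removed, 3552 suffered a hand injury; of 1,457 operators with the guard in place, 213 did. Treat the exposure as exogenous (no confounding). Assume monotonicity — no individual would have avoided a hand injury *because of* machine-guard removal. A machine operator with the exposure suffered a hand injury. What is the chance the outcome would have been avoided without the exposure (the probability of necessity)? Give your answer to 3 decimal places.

p₁ = P(outcome | exposed) = 3552/4133 = 0.85942
p₀ = P(outcome | unexposed) = 213/1457 = 0.14619
Under exogeneity and monotonicity, PN = (p₁ − p₀) / p₁.
PN = (0.85942 − 0.14619) / 0.85942 = 0.71323 / 0.85942 ≈ 0.8299

PN ≈ 0.830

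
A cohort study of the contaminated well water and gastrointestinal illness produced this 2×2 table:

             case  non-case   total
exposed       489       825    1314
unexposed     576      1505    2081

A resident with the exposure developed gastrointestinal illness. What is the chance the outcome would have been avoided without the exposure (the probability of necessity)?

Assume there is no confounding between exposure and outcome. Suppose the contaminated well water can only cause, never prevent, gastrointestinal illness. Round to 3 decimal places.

PN ≈ 0.256

p₁ = P(outcome | exposed) = 489/1314 = 0.37215
p₀ = P(outcome | unexposed) = 576/2081 = 0.27679
Under exogeneity and monotonicity, PN = (p₁ − p₀)/p₁.
PN = (0.37215 − 0.27679) / 0.37215 ≈ 0.2562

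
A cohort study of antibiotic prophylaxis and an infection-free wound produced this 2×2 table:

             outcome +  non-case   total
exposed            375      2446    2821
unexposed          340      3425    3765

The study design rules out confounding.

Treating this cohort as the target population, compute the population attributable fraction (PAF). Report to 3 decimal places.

PAF ≈ 0.168

p₁ = P(outcome | exposed) = 375/2821 = 0.13293
p₀ = P(outcome | unexposed) = 340/3765 = 0.090305
Exposure prevalence π = 2821/6586 = 0.42833; overall risk P(Y=1) = 0.10856.
Under exogeneity, PAF = [P(Y=1) − p₀]/P(Y=1).
PAF = (0.10856 − 0.090305) / 0.10856 ≈ 0.1682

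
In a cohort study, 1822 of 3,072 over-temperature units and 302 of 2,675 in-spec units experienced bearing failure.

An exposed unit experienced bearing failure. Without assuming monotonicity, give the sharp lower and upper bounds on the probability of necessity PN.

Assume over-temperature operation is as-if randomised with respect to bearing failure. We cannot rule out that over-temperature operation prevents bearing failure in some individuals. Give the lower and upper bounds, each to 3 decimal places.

p₁ = P(outcome | exposed) = 1822/3072 = 0.5931
p₀ = P(outcome | unexposed) = 302/2675 = 0.1129
Under exogeneity alone the bounds on PN are max{0,(p₁−p₀)/p₁} ≤ PN ≤ min{1,(1−p₀)/p₁}.
  lower = (p₁ − p₀)/p₁ = 0.4802 / 0.5931 ≈ 0.8096
  upper = min{1, (1 − p₀)/p₁} = 0.8871 / 0.5931 ≈ 1.4957 → capped at 1

0.810 ≤ PN ≤ 1.000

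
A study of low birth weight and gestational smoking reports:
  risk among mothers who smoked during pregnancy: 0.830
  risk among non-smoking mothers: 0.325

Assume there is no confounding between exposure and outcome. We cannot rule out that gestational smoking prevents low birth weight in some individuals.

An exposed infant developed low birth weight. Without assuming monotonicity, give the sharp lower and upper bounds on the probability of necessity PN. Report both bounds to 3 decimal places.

Let p₁ = 0.83, p₀ = 0.325.
Under exogeneity alone the bounds on PN are max{0,(p₁−p₀)/p₁} ≤ PN ≤ min{1,(1−p₀)/p₁}.
  lower = (p₁ − p₀)/p₁ = 0.505 / 0.83 ≈ 0.6084
  upper = min{1, (1 − p₀)/p₁} = 0.675 / 0.83 ≈ 0.8133

0.608 ≤ PN ≤ 0.813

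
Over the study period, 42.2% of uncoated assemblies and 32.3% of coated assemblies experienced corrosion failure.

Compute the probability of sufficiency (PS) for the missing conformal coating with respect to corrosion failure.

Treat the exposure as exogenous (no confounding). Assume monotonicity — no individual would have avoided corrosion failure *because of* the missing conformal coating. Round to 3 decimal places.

PS ≈ 0.146

p₁ = 0.422, p₀ = 0.323.
Under exogeneity and monotonicity, PS = (p₁ − p₀) / (1 − p₀).
PS = (0.422 − 0.323) / (1 − 0.323) = 0.099 / 0.677 ≈ 0.1462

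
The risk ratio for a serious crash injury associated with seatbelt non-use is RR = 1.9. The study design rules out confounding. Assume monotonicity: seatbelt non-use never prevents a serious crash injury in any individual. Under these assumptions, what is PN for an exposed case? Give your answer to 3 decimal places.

PN ≈ 0.474

Under exogeneity and monotonicity, PN = (RR − 1) / RR = 1 − 1/RR.
PN = (1.9 − 1) / 1.9 = 0.9 / 1.9 ≈ 0.4737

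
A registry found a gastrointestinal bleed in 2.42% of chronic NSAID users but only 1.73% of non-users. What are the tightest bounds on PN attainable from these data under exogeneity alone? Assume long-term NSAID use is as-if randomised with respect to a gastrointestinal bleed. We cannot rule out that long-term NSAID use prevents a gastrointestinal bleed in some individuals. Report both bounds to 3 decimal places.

p₁ = 0.0242, p₀ = 0.0173.
Under exogeneity alone the bounds on PN are max{0,(p₁−p₀)/p₁} ≤ PN ≤ min{1,(1−p₀)/p₁}.
  lower = (p₁ − p₀)/p₁ = 0.0069 / 0.0242 ≈ 0.2851
  upper = min{1, (1 − p₀)/p₁} = 0.9827 / 0.0242 ≈ 40.6074 → capped at 1

0.285 ≤ PN ≤ 1.000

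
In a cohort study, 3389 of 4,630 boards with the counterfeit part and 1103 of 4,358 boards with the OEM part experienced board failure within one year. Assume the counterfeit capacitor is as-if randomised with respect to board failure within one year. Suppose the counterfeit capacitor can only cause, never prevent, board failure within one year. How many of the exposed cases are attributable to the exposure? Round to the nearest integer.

p₁ = P(outcome | exposed) = 3389/4630 = 0.73197
p₀ = P(outcome | unexposed) = 1103/4358 = 0.2531
PN = (p₁ − p₀)/p₁ = (0.73197 − 0.2531) / 0.73197 ≈ 0.65422.
Attributable cases ≈ PN × (exposed cases) = 0.65422 × 3389 ≈ 2217.16.

about 2217 cases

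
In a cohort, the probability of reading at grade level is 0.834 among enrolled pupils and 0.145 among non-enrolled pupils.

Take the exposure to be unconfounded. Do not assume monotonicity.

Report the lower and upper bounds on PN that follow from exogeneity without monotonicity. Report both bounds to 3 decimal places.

Let p₁ = 0.834, p₀ = 0.145.
Under exogeneity alone the bounds on PN are max{0,(p₁−p₀)/p₁} ≤ PN ≤ min{1,(1−p₀)/p₁}.
  lower = (p₁ − p₀)/p₁ = 0.689 / 0.834 ≈ 0.8261
  upper = min{1, (1 − p₀)/p₁} = 0.855 / 0.834 ≈ 1.0252 → capped at 1

0.826 ≤ PN ≤ 1.000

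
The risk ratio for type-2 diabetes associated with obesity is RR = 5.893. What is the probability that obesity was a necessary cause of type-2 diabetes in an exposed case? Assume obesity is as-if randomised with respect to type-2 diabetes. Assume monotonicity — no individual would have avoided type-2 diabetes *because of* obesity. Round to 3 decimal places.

PN ≈ 0.830

Under exogeneity and monotonicity, PN = (RR − 1) / RR = 1 − 1/RR.
PN = (5.893 − 1) / 5.893 = 4.893 / 5.893 ≈ 0.8303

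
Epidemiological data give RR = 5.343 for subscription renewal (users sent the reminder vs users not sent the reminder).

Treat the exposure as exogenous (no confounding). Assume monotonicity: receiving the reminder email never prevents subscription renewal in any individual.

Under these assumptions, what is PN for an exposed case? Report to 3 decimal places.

Under exogeneity and monotonicity, PN = (RR − 1) / RR = 1 − 1/RR.
PN = (5.343 − 1) / 5.343 = 4.343 / 5.343 ≈ 0.8128

PN ≈ 0.813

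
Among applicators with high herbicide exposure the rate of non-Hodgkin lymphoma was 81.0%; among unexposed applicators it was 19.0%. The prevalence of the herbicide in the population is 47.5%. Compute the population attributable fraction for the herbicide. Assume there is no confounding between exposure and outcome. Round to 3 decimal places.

p₁ = 0.81, p₀ = 0.19.
Overall risk P(Y=1) = π·p₁ + (1−π)·p₀ = 0.475×0.81 + 0.525×0.19 = 0.4845.
Under exogeneity, PAF = [P(Y=1) − p₀] / P(Y=1).
PAF = (0.4845 − 0.19) / 0.4845 ≈ 0.6078

PAF ≈ 0.608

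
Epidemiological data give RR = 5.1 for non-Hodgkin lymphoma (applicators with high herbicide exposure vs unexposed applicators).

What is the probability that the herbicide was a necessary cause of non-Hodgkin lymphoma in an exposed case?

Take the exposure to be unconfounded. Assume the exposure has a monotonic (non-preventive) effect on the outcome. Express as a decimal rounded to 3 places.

Under exogeneity and monotonicity, PN = (RR − 1) / RR = 1 − 1/RR.
PN = (5.1 − 1) / 5.1 = 4.1 / 5.1 ≈ 0.8039

PN ≈ 0.804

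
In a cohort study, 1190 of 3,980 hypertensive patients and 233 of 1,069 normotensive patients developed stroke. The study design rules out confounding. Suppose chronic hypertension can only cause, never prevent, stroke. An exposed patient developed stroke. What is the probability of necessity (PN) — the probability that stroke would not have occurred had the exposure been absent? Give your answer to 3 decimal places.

p₁ = P(outcome | exposed) = 1190/3980 = 0.29899
p₀ = P(outcome | unexposed) = 233/1069 = 0.21796
Under exogeneity and monotonicity, PN = (p₁ − p₀) / p₁.
PN = (0.29899 − 0.21796) / 0.29899 = 0.081034 / 0.29899 ≈ 0.2710

PN ≈ 0.271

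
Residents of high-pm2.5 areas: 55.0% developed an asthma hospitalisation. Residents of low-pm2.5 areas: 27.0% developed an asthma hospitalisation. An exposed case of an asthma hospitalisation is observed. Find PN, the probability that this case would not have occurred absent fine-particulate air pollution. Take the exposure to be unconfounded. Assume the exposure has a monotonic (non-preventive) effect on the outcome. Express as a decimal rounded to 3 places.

p₁ = 0.55, p₀ = 0.27.
Under exogeneity and monotonicity, PN = (p₁ − p₀) / p₁.
PN = (0.55 − 0.27) / 0.55 = 0.28 / 0.55 ≈ 0.5091

PN ≈ 0.509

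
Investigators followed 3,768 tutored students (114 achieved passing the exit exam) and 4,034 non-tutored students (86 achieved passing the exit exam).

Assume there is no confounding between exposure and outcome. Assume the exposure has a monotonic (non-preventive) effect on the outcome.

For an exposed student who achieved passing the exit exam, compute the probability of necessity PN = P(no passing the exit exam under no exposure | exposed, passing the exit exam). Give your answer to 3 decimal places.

p₁ = P(outcome | exposed) = 114/3768 = 0.030255
p₀ = P(outcome | unexposed) = 86/4034 = 0.021319
Under exogeneity and monotonicity, PN = (p₁ − p₀) / p₁.
PN = (0.030255 − 0.021319) / 0.030255 = 0.008936 / 0.030255 ≈ 0.2954

PN ≈ 0.295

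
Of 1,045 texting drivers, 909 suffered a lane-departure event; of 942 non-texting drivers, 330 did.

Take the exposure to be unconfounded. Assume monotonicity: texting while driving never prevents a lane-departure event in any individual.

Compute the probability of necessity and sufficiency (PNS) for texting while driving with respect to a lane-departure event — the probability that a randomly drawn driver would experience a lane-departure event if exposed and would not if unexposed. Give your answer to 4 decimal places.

PNS ≈ 0.5195

p₁ = P(outcome | exposed) = 909/1045 = 0.86986
p₀ = P(outcome | unexposed) = 330/942 = 0.35032
Under exogeneity and monotonicity, PNS = p₁ − p₀.
PNS = 0.86986 − 0.35032 = 0.51954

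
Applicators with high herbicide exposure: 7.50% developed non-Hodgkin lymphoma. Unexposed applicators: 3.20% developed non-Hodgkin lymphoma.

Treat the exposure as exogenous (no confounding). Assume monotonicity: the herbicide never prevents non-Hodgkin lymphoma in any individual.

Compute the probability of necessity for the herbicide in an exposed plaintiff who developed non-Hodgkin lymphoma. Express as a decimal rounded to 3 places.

p₁ = 0.075, p₀ = 0.032.
Under exogeneity and monotonicity, PN = (p₁ − p₀) / p₁.
PN = (0.075 − 0.032) / 0.075 = 0.043 / 0.075 ≈ 0.5733

PN ≈ 0.573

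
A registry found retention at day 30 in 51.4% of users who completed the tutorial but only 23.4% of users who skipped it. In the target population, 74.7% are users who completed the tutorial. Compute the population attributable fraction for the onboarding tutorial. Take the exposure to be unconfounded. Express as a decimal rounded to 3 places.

PAF ≈ 0.472

p₁ = 0.514, p₀ = 0.234.
Overall risk P(Y=1) = π·p₁ + (1−π)·p₀ = 0.747×0.514 + 0.253×0.234 = 0.44316.
Under exogeneity, PAF = [P(Y=1) − p₀] / P(Y=1).
PAF = (0.44316 − 0.234) / 0.44316 ≈ 0.4720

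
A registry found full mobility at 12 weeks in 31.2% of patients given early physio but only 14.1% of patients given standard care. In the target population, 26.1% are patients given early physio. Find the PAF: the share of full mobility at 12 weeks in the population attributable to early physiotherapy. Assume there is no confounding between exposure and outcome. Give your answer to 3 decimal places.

PAF ≈ 0.240

p₁ = 0.312, p₀ = 0.141.
Overall risk P(Y=1) = π·p₁ + (1−π)·p₀ = 0.261×0.312 + 0.739×0.141 = 0.18563.
Under exogeneity, PAF = [P(Y=1) − p₀] / P(Y=1).
PAF = (0.18563 − 0.141) / 0.18563 ≈ 0.2404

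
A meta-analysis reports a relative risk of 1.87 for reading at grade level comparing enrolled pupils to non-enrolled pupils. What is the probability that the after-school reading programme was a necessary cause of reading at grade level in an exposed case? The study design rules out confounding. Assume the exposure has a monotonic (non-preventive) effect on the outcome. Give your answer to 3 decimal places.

Under exogeneity and monotonicity, PN = (RR − 1) / RR = 1 − 1/RR.
PN = (1.87 − 1) / 1.87 = 0.87 / 1.87 ≈ 0.4652

PN ≈ 0.465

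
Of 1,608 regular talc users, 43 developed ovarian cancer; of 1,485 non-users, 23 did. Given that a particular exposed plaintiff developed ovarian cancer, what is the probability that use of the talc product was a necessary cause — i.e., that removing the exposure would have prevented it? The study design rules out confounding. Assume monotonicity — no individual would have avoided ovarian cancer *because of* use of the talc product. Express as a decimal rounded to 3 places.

PN ≈ 0.421

p₁ = P(outcome | exposed) = 43/1608 = 0.026741
p₀ = P(outcome | unexposed) = 23/1485 = 0.015488
Under exogeneity and monotonicity, PN = (p₁ − p₀) / p₁.
PN = (0.026741 − 0.015488) / 0.026741 = 0.011253 / 0.026741 ≈ 0.4208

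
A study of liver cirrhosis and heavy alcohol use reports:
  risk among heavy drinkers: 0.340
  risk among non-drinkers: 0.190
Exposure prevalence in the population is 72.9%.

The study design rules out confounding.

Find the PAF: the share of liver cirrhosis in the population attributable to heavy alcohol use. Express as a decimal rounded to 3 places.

Let p₁ = 0.34, p₀ = 0.19.
Overall risk P(Y=1) = π·p₁ + (1−π)·p₀ = 0.729×0.34 + 0.271×0.19 = 0.29935.
Under exogeneity, PAF = [P(Y=1) − p₀] / P(Y=1).
PAF = (0.29935 − 0.19) / 0.29935 ≈ 0.3653

PAF ≈ 0.365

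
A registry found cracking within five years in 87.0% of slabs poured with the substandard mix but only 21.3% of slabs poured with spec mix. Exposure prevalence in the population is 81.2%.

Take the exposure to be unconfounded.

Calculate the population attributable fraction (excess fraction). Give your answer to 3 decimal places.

PAF ≈ 0.715

p₁ = 0.87, p₀ = 0.213.
Overall risk P(Y=1) = π·p₁ + (1−π)·p₀ = 0.812×0.87 + 0.188×0.213 = 0.74648.
Under exogeneity, PAF = [P(Y=1) − p₀] / P(Y=1).
PAF = (0.74648 − 0.213) / 0.74648 ≈ 0.7147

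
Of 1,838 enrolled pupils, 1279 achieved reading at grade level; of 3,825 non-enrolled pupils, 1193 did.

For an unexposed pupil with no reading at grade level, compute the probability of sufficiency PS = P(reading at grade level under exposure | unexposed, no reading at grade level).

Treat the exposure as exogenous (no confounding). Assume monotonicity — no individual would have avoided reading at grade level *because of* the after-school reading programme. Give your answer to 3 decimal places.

PS ≈ 0.558

p₁ = P(outcome | exposed) = 1279/1838 = 0.69587
p₀ = P(outcome | unexposed) = 1193/3825 = 0.3119
Under exogeneity and monotonicity, PS = (p₁ − p₀) / (1 − p₀).
PS = (0.69587 − 0.3119) / (1 − 0.3119) = 0.38397 / 0.6881 ≈ 0.5580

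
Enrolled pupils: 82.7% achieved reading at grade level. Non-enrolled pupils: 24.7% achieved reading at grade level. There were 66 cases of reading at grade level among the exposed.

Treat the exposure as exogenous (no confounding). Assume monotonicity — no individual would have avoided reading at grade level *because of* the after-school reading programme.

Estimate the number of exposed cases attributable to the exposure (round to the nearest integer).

about 46 cases

p₁ = 0.827, p₀ = 0.247.
PN = (p₁ − p₀)/p₁ = (0.827 − 0.247) / 0.827 ≈ 0.70133.
Attributable cases ≈ PN × (exposed cases) = 0.70133 × 66 ≈ 46.29.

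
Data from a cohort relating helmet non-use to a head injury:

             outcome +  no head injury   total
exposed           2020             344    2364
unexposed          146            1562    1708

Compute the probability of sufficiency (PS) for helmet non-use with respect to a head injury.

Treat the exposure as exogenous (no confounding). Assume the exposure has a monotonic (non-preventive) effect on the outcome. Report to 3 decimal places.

p₁ = P(outcome | exposed) = 2020/2364 = 0.85448
p₀ = P(outcome | unexposed) = 146/1708 = 0.08548
Under exogeneity and monotonicity, PS = (p₁ − p₀)/(1 − p₀).
PS = (0.85448 − 0.08548) / 0.91452 ≈ 0.8409

PS ≈ 0.841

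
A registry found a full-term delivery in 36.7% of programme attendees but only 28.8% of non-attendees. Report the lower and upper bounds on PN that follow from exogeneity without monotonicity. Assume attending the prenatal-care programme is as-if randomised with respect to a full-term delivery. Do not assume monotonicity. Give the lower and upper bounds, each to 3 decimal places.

0.215 ≤ PN ≤ 1.000

p₁ = 0.367, p₀ = 0.288.
Under exogeneity alone the bounds on PN are max{0,(p₁−p₀)/p₁} ≤ PN ≤ min{1,(1−p₀)/p₁}.
  lower = (p₁ − p₀)/p₁ = 0.079 / 0.367 ≈ 0.2153
  upper = min{1, (1 − p₀)/p₁} = 0.712 / 0.367 ≈ 1.9401 → capped at 1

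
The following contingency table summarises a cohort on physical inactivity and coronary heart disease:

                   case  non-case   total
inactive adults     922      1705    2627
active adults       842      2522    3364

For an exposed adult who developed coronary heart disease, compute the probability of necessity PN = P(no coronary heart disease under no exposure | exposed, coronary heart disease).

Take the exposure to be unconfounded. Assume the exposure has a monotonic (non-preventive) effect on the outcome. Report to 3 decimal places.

p₁ = P(outcome | exposed) = 922/2627 = 0.35097
p₀ = P(outcome | unexposed) = 842/3364 = 0.2503
Under exogeneity and monotonicity, PN = (p₁ − p₀)/p₁.
PN = (0.35097 − 0.2503) / 0.35097 ≈ 0.2868

PN ≈ 0.287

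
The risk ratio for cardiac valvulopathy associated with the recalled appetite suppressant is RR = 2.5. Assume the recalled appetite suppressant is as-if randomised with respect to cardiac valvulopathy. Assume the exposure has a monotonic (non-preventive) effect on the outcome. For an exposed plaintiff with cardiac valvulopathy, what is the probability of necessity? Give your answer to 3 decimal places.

Under exogeneity and monotonicity, PN = (RR − 1) / RR = 1 − 1/RR.
PN = (2.5 − 1) / 2.5 = 1.5 / 2.5 ≈ 0.6000

PN ≈ 0.600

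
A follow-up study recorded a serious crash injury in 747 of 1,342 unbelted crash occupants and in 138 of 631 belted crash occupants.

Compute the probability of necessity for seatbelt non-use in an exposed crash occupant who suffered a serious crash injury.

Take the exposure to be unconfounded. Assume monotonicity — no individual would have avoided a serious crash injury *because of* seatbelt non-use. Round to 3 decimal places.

PN ≈ 0.607

p₁ = P(outcome | exposed) = 747/1342 = 0.55663
p₀ = P(outcome | unexposed) = 138/631 = 0.2187
Under exogeneity and monotonicity, PN = (p₁ − p₀) / p₁.
PN = (0.55663 − 0.2187) / 0.55663 = 0.33793 / 0.55663 ≈ 0.6071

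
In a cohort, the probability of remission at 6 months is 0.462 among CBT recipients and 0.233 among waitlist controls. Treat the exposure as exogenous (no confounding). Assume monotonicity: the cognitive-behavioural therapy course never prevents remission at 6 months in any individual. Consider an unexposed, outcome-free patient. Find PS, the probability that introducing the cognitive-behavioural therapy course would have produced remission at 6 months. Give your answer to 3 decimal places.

Let p₁ = 0.462, p₀ = 0.233.
Under exogeneity and monotonicity, PS = (p₁ − p₀) / (1 − p₀).
PS = (0.462 − 0.233) / (1 − 0.233) = 0.229 / 0.767 ≈ 0.2986

PS ≈ 0.299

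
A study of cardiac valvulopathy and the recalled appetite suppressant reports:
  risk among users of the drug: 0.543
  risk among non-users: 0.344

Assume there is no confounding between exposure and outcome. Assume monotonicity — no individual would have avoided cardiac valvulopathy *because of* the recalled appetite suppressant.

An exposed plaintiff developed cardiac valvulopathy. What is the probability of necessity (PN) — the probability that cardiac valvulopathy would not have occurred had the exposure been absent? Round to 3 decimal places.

Let p₁ = 0.543, p₀ = 0.344.
Under exogeneity and monotonicity, PN = (p₁ − p₀) / p₁.
PN = (0.543 − 0.344) / 0.543 = 0.199 / 0.543 ≈ 0.3665

PN ≈ 0.366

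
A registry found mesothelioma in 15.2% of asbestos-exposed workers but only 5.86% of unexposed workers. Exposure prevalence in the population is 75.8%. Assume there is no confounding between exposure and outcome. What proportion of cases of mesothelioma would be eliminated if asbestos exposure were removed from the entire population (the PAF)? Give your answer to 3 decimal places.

PAF ≈ 0.547

p₁ = 0.152, p₀ = 0.0586.
Overall risk P(Y=1) = π·p₁ + (1−π)·p₀ = 0.758×0.152 + 0.242×0.0586 = 0.1294.
Under exogeneity, PAF = [P(Y=1) − p₀] / P(Y=1).
PAF = (0.1294 − 0.0586) / 0.1294 ≈ 0.5471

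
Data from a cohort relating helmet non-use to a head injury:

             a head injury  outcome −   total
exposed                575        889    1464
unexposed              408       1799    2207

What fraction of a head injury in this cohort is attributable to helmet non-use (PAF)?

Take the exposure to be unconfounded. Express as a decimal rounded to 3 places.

p₁ = P(outcome | exposed) = 575/1464 = 0.39276
p₀ = P(outcome | unexposed) = 408/2207 = 0.18487
Exposure prevalence π = 1464/3671 = 0.3988; overall risk P(Y=1) = 0.26777.
Under exogeneity, PAF = [P(Y=1) − p₀]/P(Y=1).
PAF = (0.26777 − 0.18487) / 0.26777 ≈ 0.3096

PAF ≈ 0.310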